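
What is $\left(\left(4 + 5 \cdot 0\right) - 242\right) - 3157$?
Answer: $-3395$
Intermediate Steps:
$\left(\left(4 + 5 \cdot 0\right) - 242\right) - 3157 = \left(\left(4 + 0\right) - 242\right) - 3157 = \left(4 - 242\right) - 3157 = -238 - 3157 = -3395$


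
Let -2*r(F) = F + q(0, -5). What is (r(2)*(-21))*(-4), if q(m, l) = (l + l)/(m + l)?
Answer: -168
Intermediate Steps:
q(m, l) = 2*l/(l + m) (q(m, l) = (2*l)/(l + m) = 2*l/(l + m))
r(F) = -1 - F/2 (r(F) = -(F + 2*(-5)/(-5 + 0))/2 = -(F + 2*(-5)/(-5))/2 = -(F + 2*(-5)*(-⅕))/2 = -(F + 2)/2 = -(2 + F)/2 = -1 - F/2)
(r(2)*(-21))*(-4) = ((-1 - ½*2)*(-21))*(-4) = ((-1 - 1)*(-21))*(-4) = -2*(-21)*(-4) = 42*(-4) = -168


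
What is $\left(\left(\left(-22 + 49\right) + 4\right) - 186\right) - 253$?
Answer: $-408$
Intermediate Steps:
$\left(\left(\left(-22 + 49\right) + 4\right) - 186\right) - 253 = \left(\left(27 + 4\right) - 186\right) - 253 = \left(31 - 186\right) - 253 = -155 - 253 = -408$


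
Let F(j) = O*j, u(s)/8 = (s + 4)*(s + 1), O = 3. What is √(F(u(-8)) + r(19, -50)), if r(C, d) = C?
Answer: √691 ≈ 26.287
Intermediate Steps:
u(s) = 8*(1 + s)*(4 + s) (u(s) = 8*((s + 4)*(s + 1)) = 8*((4 + s)*(1 + s)) = 8*((1 + s)*(4 + s)) = 8*(1 + s)*(4 + s))
F(j) = 3*j
√(F(u(-8)) + r(19, -50)) = √(3*(32 + 8*(-8)² + 40*(-8)) + 19) = √(3*(32 + 8*64 - 320) + 19) = √(3*(32 + 512 - 320) + 19) = √(3*224 + 19) = √(672 + 19) = √691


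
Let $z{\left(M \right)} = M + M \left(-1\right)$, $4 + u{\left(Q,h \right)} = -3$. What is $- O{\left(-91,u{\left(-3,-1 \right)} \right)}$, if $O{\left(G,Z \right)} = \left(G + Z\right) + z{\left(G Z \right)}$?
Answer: $98$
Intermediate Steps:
$u{\left(Q,h \right)} = -7$ ($u{\left(Q,h \right)} = -4 - 3 = -7$)
$z{\left(M \right)} = 0$ ($z{\left(M \right)} = M - M = 0$)
$O{\left(G,Z \right)} = G + Z$ ($O{\left(G,Z \right)} = \left(G + Z\right) + 0 = G + Z$)
$- O{\left(-91,u{\left(-3,-1 \right)} \right)} = - (-91 - 7) = \left(-1\right) \left(-98\right) = 98$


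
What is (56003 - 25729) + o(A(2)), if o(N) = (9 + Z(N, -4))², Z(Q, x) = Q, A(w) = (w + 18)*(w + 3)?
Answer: 42155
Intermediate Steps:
A(w) = (3 + w)*(18 + w) (A(w) = (18 + w)*(3 + w) = (3 + w)*(18 + w))
o(N) = (9 + N)²
(56003 - 25729) + o(A(2)) = (56003 - 25729) + (9 + (54 + 2² + 21*2))² = 30274 + (9 + (54 + 4 + 42))² = 30274 + (9 + 100)² = 30274 + 109² = 30274 + 11881 = 42155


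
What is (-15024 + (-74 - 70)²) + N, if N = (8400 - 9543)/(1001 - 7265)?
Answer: 3975679/696 ≈ 5712.2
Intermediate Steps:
N = 127/696 (N = -1143/(-6264) = -1143*(-1/6264) = 127/696 ≈ 0.18247)
(-15024 + (-74 - 70)²) + N = (-15024 + (-74 - 70)²) + 127/696 = (-15024 + (-144)²) + 127/696 = (-15024 + 20736) + 127/696 = 5712 + 127/696 = 3975679/696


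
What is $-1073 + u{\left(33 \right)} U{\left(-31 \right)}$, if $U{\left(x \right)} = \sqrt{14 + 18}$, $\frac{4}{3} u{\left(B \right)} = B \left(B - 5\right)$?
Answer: $-1073 + 2772 \sqrt{2} \approx 2847.2$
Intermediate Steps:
$u{\left(B \right)} = \frac{3 B \left(-5 + B\right)}{4}$ ($u{\left(B \right)} = \frac{3 B \left(B - 5\right)}{4} = \frac{3 B \left(-5 + B\right)}{4}$)
$U{\left(x \right)} = 4 \sqrt{2}$ ($U{\left(x \right)} = \sqrt{32} = 4 \sqrt{2}$)
$-1073 + u{\left(33 \right)} U{\left(-31 \right)} = -1073 + \frac{3}{4} \cdot 33 \left(-5 + 33\right) 4 \sqrt{2} = -1073 + \frac{3}{4} \cdot 33 \cdot 28 \cdot 4 \sqrt{2} = -1073 + 693 \cdot 4 \sqrt{2} = -1073 + 2772 \sqrt{2}$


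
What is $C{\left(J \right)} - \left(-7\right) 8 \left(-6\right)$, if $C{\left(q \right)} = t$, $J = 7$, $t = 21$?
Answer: $-315$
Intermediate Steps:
$C{\left(q \right)} = 21$
$C{\left(J \right)} - \left(-7\right) 8 \left(-6\right) = 21 - \left(-7\right) 8 \left(-6\right) = 21 - \left(-56\right) \left(-6\right) = 21 - 336 = -315$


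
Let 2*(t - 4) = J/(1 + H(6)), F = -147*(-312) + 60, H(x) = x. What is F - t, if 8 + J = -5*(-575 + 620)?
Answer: 643113/14 ≈ 45937.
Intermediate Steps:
J = -233 (J = -8 - 5*(-575 + 620) = -8 - 5*45 = -8 - 225 = -233)
F = 45924 (F = 45864 + 60 = 45924)
t = -177/14 (t = 4 + (-233/(1 + 6))/2 = 4 + (-233/7)/2 = 4 + (-233*⅐)/2 = 4 + (½)*(-233/7) = 4 - 233/14 = -177/14 ≈ -12.643)
F - t = 45924 - 1*(-177/14) = 45924 + 177/14 = 643113/14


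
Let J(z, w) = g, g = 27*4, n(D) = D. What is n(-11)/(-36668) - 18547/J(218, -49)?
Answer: -42505013/247509 ≈ -171.73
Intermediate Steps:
g = 108
J(z, w) = 108
n(-11)/(-36668) - 18547/J(218, -49) = -11/(-36668) - 18547/108 = -11*(-1/36668) - 18547*1/108 = 11/36668 - 18547/108 = -42505013/247509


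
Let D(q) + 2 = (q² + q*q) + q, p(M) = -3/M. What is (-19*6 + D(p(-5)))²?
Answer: 8219689/625 ≈ 13152.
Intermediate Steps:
D(q) = -2 + q + 2*q² (D(q) = -2 + ((q² + q*q) + q) = -2 + ((q² + q²) + q) = -2 + (2*q² + q) = -2 + (q + 2*q²) = -2 + q + 2*q²)
(-19*6 + D(p(-5)))² = (-19*6 + (-2 - 3/(-5) + 2*(-3/(-5))²))² = (-114 + (-2 - 3*(-⅕) + 2*(-3*(-⅕))²))² = (-114 + (-2 + ⅗ + 2*(⅗)²))² = (-114 + (-2 + ⅗ + 2*(9/25)))² = (-114 + (-2 + ⅗ + 18/25))² = (-114 - 17/25)² = (-2867/25)² = 8219689/625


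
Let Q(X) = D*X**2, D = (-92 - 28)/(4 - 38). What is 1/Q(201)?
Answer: 17/2424060 ≈ 7.0130e-6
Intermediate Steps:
D = 60/17 (D = -120/(-34) = -120*(-1/34) = 60/17 ≈ 3.5294)
Q(X) = 60*X**2/17
1/Q(201) = 1/((60/17)*201**2) = 1/((60/17)*40401) = 1/(2424060/17) = 17/2424060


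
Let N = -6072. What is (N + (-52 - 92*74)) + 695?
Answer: -12237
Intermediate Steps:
(N + (-52 - 92*74)) + 695 = (-6072 + (-52 - 92*74)) + 695 = (-6072 + (-52 - 6808)) + 695 = (-6072 - 6860) + 695 = -12932 + 695 = -12237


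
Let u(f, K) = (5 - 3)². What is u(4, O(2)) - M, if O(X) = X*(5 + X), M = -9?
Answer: 13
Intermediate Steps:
u(f, K) = 4 (u(f, K) = 2² = 4)
u(4, O(2)) - M = 4 - 1*(-9) = 4 + 9 = 13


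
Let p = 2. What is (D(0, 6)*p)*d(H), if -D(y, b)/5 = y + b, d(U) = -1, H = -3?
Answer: 60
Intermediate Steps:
D(y, b) = -5*b - 5*y (D(y, b) = -5*(y + b) = -5*(b + y) = -5*b - 5*y)
(D(0, 6)*p)*d(H) = ((-5*6 - 5*0)*2)*(-1) = ((-30 + 0)*2)*(-1) = -30*2*(-1) = -60*(-1) = 60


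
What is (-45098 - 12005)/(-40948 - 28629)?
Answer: 57103/69577 ≈ 0.82072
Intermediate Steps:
(-45098 - 12005)/(-40948 - 28629) = -57103/(-69577) = -57103*(-1/69577) = 57103/69577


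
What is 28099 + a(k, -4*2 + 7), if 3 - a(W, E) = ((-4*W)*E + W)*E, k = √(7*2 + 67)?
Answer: 28147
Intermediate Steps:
k = 9 (k = √(14 + 67) = √81 = 9)
a(W, E) = 3 - E*(W - 4*E*W) (a(W, E) = 3 - ((-4*W)*E + W)*E = 3 - (-4*E*W + W)*E = 3 - (W - 4*E*W)*E = 3 - E*(W - 4*E*W))
28099 + a(k, -4*2 + 7) = 28099 + (3 - 1*(-4*2 + 7)*9 + 4*9*(-4*2 + 7)²) = 28099 + (3 - 1*(-8 + 7)*9 + 4*9*(-8 + 7)²) = 28099 + (3 - 1*(-1)*9 + 4*9*(-1)²) = 28099 + (3 + 9 + 4*9*1) = 28099 + (3 + 9 + 36) = 28099 + 48 = 28147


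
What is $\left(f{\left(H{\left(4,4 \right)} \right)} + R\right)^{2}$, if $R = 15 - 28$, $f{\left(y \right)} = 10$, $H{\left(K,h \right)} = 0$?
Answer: $9$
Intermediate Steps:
$R = -13$
$\left(f{\left(H{\left(4,4 \right)} \right)} + R\right)^{2} = \left(10 - 13\right)^{2} = \left(-3\right)^{2} = 9$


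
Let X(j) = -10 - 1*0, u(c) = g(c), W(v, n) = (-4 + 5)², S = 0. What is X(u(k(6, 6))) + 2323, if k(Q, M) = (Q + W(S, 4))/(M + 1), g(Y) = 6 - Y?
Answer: 2313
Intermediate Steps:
W(v, n) = 1 (W(v, n) = 1² = 1)
k(Q, M) = (1 + Q)/(1 + M) (k(Q, M) = (Q + 1)/(M + 1) = (1 + Q)/(1 + M))
u(c) = 6 - c
X(j) = -10 (X(j) = -10 + 0 = -10)
X(u(k(6, 6))) + 2323 = -10 + 2323 = 2313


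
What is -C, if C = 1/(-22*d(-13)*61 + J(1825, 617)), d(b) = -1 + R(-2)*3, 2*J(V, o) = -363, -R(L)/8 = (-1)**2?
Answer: -2/66737 ≈ -2.9968e-5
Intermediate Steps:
R(L) = -8 (R(L) = -8*(-1)**2 = -8*1 = -8)
J(V, o) = -363/2 (J(V, o) = (1/2)*(-363) = -363/2)
d(b) = -25 (d(b) = -1 - 8*3 = -1 - 24 = -25)
C = 2/66737 (C = 1/(-22*(-25)*61 - 363/2) = 1/(550*61 - 363/2) = 1/(33550 - 363/2) = 1/(66737/2) = 2/66737 ≈ 2.9968e-5)
-C = -1*2/66737 = -2/66737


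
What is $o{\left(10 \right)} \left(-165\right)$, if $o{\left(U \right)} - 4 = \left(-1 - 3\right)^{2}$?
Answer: $-3300$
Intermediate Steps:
$o{\left(U \right)} = 20$ ($o{\left(U \right)} = 4 + \left(-1 - 3\right)^{2} = 4 + \left(-4\right)^{2} = 4 + 16 = 20$)
$o{\left(10 \right)} \left(-165\right) = 20 \left(-165\right) = -3300$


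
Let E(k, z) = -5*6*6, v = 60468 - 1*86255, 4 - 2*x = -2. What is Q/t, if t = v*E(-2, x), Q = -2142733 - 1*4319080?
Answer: -6461813/4641660 ≈ -1.3921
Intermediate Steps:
x = 3 (x = 2 - ½*(-2) = 2 + 1 = 3)
v = -25787 (v = 60468 - 86255 = -25787)
Q = -6461813 (Q = -2142733 - 4319080 = -6461813)
E(k, z) = -180 (E(k, z) = -30*6 = -180)
t = 4641660 (t = -25787*(-180) = 4641660)
Q/t = -6461813/4641660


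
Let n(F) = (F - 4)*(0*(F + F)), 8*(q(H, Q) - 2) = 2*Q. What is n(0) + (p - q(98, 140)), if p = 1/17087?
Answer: -632218/17087 ≈ -37.000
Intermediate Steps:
q(H, Q) = 2 + Q/4 (q(H, Q) = 2 + (2*Q)/8 = 2 + Q/4)
p = 1/17087 ≈ 5.8524e-5
n(F) = 0 (n(F) = (-4 + F)*(0*(2*F)) = (-4 + F)*0 = 0)
n(0) + (p - q(98, 140)) = 0 + (1/17087 - (2 + (¼)*140)) = 0 + (1/17087 - (2 + 35)) = 0 + (1/17087 - 1*37) = 0 + (1/17087 - 37) = 0 - 632218/17087 = -632218/17087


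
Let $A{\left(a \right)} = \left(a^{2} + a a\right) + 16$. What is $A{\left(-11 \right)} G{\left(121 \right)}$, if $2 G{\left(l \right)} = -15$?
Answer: $-1935$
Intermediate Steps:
$A{\left(a \right)} = 16 + 2 a^{2}$ ($A{\left(a \right)} = \left(a^{2} + a^{2}\right) + 16 = 2 a^{2} + 16 = 16 + 2 a^{2}$)
$G{\left(l \right)} = - \frac{15}{2}$ ($G{\left(l \right)} = \frac{1}{2} \left(-15\right) = - \frac{15}{2}$)
$A{\left(-11 \right)} G{\left(121 \right)} = \left(16 + 2 \left(-11\right)^{2}\right) \left(- \frac{15}{2}\right) = \left(16 + 2 \cdot 121\right) \left(- \frac{15}{2}\right) = \left(16 + 242\right) \left(- \frac{15}{2}\right) = 258 \left(- \frac{15}{2}\right) = -1935$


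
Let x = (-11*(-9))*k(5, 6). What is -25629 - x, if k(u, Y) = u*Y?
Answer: -28599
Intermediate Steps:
k(u, Y) = Y*u
x = 2970 (x = (-11*(-9))*(6*5) = 99*30 = 2970)
-25629 - x = -25629 - 1*2970 = -25629 - 2970 = -28599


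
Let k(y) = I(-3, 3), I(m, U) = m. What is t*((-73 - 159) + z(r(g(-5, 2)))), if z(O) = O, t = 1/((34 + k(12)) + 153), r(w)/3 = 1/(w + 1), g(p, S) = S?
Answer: -231/184 ≈ -1.2554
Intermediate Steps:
k(y) = -3
r(w) = 3/(1 + w) (r(w) = 3/(w + 1) = 3/(1 + w))
t = 1/184 (t = 1/((34 - 3) + 153) = 1/(31 + 153) = 1/184 ≈ 0.0054348)
t*((-73 - 159) + z(r(g(-5, 2)))) = ((-73 - 159) + 3/(1 + 2))/184 = (-232 + 3/3)/184 = (-232 + 3*(⅓))/184 = (-232 + 1)/184 = (1/184)*(-231) = -231/184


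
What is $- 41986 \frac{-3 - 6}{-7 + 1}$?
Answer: $-62979$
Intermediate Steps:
$- 41986 \frac{-3 - 6}{-7 + 1} = - 41986 \left(- \frac{9}{-6}\right) = - 41986 \left(\left(-9\right) \left(- \frac{1}{6}\right)\right) = \left(-41986\right) \frac{3}{2} = -62979$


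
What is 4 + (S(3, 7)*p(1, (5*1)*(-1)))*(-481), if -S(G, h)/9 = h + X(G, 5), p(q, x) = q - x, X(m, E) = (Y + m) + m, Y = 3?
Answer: 415588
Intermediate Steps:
X(m, E) = 3 + 2*m (X(m, E) = (3 + m) + m = 3 + 2*m)
S(G, h) = -27 - 18*G - 9*h (S(G, h) = -9*(h + (3 + 2*G)) = -9*(3 + h + 2*G) = -27 - 18*G - 9*h)
4 + (S(3, 7)*p(1, (5*1)*(-1)))*(-481) = 4 + ((-27 - 18*3 - 9*7)*(1 - 5*1*(-1)))*(-481) = 4 + ((-27 - 54 - 63)*(1 - 5*(-1)))*(-481) = 4 - 144*(1 - 1*(-5))*(-481) = 4 - 144*(1 + 5)*(-481) = 4 - 144*6*(-481) = 4 - 864*(-481) = 4 + 415584 = 415588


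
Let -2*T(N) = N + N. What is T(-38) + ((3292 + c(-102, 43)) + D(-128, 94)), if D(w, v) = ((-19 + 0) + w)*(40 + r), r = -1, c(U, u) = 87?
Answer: -2316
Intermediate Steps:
D(w, v) = -741 + 39*w (D(w, v) = ((-19 + 0) + w)*(40 - 1) = (-19 + w)*39 = -741 + 39*w)
T(N) = -N (T(N) = -(N + N)/2 = -N)
T(-38) + ((3292 + c(-102, 43)) + D(-128, 94)) = -1*(-38) + ((3292 + 87) + (-741 + 39*(-128))) = 38 + (3379 + (-741 - 4992)) = 38 + (3379 - 5733) = 38 - 2354 = -2316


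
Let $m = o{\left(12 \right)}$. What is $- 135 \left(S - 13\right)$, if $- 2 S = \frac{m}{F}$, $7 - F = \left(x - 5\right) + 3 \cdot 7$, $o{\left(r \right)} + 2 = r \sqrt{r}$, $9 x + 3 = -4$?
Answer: $\frac{131085}{74} - \frac{7290 \sqrt{3}}{37} \approx 1430.2$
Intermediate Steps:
$x = - \frac{7}{9}$ ($x = - \frac{1}{3} + \frac{1}{9} \left(-4\right) = - \frac{1}{3} - \frac{4}{9} = - \frac{7}{9} \approx -0.77778$)
$o{\left(r \right)} = -2 + r^{\frac{3}{2}}$ ($o{\left(r \right)} = -2 + r \sqrt{r} = -2 + r^{\frac{3}{2}}$)
$m = -2 + 24 \sqrt{3}$ ($m = -2 + 12^{\frac{3}{2}} = -2 + 24 \sqrt{3} \approx 39.569$)
$F = - \frac{74}{9}$ ($F = 7 - \left(\left(- \frac{7}{9} - 5\right) + 3 \cdot 7\right) = 7 - \left(\left(- \frac{7}{9} - 5\right) + 21\right) = 7 - \left(- \frac{52}{9} + 21\right) = 7 - \frac{137}{9} = - \frac{74}{9} \approx -8.2222$)
$S = - \frac{9}{74} + \frac{54 \sqrt{3}}{37}$ ($S = - \frac{\left(-2 + 24 \sqrt{3}\right) \frac{1}{- \frac{74}{9}}}{2} = - \frac{\left(-2 + 24 \sqrt{3}\right) \left(- \frac{9}{74}\right)}{2} = - \frac{\frac{9}{37} - \frac{108 \sqrt{3}}{37}}{2} = - \frac{9}{74} + \frac{54 \sqrt{3}}{37} \approx 2.4062$)
$- 135 \left(S - 13\right) = - 135 \left(\left(- \frac{9}{74} + \frac{54 \sqrt{3}}{37}\right) - 13\right) = - 135 \left(- \frac{971}{74} + \frac{54 \sqrt{3}}{37}\right) = \frac{131085}{74} - \frac{7290 \sqrt{3}}{37}$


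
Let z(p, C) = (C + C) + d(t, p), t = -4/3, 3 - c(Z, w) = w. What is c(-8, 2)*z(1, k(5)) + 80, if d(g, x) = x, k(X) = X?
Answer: 91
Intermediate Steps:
c(Z, w) = 3 - w
t = -4/3 (t = -4*⅓ = -4/3 ≈ -1.3333)
z(p, C) = p + 2*C (z(p, C) = (C + C) + p = 2*C + p = p + 2*C)
c(-8, 2)*z(1, k(5)) + 80 = (3 - 1*2)*(1 + 2*5) + 80 = (3 - 2)*(1 + 10) + 80 = 1*11 + 80 = 11 + 80 = 91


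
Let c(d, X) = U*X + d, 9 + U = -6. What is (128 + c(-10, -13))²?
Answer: 97969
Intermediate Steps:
U = -15 (U = -9 - 6 = -15)
c(d, X) = d - 15*X (c(d, X) = -15*X + d = d - 15*X)
(128 + c(-10, -13))² = (128 + (-10 - 15*(-13)))² = (128 + (-10 + 195))² = (128 + 185)² = 313² = 97969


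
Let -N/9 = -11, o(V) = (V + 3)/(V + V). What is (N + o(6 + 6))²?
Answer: 635209/64 ≈ 9925.1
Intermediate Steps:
o(V) = (3 + V)/(2*V) (o(V) = (3 + V)/((2*V)) = (3 + V)*(1/(2*V)) = (3 + V)/(2*V))
N = 99 (N = -9*(-11) = 99)
(N + o(6 + 6))² = (99 + (3 + (6 + 6))/(2*(6 + 6)))² = (99 + (½)*(3 + 12)/12)² = (99 + (½)*(1/12)*15)² = (99 + 5/8)² = (797/8)² = 635209/64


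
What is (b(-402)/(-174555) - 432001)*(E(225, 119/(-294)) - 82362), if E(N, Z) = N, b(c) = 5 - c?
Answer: 2064593851324598/58185 ≈ 3.5483e+10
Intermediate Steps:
(b(-402)/(-174555) - 432001)*(E(225, 119/(-294)) - 82362) = ((5 - 1*(-402))/(-174555) - 432001)*(225 - 82362) = ((5 + 402)*(-1/174555) - 432001)*(-82137) = (407*(-1/174555) - 432001)*(-82137) = (-407/174555 - 432001)*(-82137) = -75407934962/174555*(-82137) = 2064593851324598/58185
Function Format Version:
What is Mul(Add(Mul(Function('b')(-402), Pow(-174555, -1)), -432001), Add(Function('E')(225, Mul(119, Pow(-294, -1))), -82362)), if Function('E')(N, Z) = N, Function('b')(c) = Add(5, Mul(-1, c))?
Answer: Rational(2064593851324598, 58185) ≈ 3.5483e+10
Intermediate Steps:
Mul(Add(Mul(Function('b')(-402), Pow(-174555, -1)), -432001), Add(Function('E')(225, Mul(119, Pow(-294, -1))), -82362)) = Mul(Add(Mul(Add(5, Mul(-1, -402)), Pow(-174555, -1)), -432001), Add(225, -82362)) = Mul(Add(Mul(Add(5, 402), Rational(-1, 174555)), -432001), -82137) = Mul(Add(Mul(407, Rational(-1, 174555)), -432001), -82137) = Mul(Add(Rational(-407, 174555), -432001), -82137) = Mul(Rational(-75407934962, 174555), -82137) = Rational(2064593851324598, 58185)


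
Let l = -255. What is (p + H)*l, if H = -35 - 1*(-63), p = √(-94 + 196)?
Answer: -7140 - 255*√102 ≈ -9715.4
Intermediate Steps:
p = √102 ≈ 10.100
H = 28 (H = -35 + 63 = 28)
(p + H)*l = (√102 + 28)*(-255) = (28 + √102)*(-255) = -7140 - 255*√102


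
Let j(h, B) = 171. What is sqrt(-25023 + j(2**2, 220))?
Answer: 2*I*sqrt(6213) ≈ 157.65*I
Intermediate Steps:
sqrt(-25023 + j(2**2, 220)) = sqrt(-25023 + 171) = sqrt(-24852) = 2*I*sqrt(6213)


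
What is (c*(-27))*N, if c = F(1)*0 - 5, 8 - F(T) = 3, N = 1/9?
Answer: 15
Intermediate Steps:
N = ⅑ ≈ 0.11111
F(T) = 5 (F(T) = 8 - 1*3 = 8 - 3 = 5)
c = -5 (c = 5*0 - 5 = 0 - 5 = -5)
(c*(-27))*N = -5*(-27)*(⅑) = 135*(⅑) = 15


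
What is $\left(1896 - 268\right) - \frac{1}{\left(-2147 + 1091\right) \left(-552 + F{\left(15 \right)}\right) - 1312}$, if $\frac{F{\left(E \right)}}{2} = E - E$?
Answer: $\frac{946844799}{581600} \approx 1628.0$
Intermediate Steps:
$F{\left(E \right)} = 0$ ($F{\left(E \right)} = 2 \left(E - E\right) = 2 \cdot 0 = 0$)
$\left(1896 - 268\right) - \frac{1}{\left(-2147 + 1091\right) \left(-552 + F{\left(15 \right)}\right) - 1312} = \left(1896 - 268\right) - \frac{1}{\left(-2147 + 1091\right) \left(-552 + 0\right) - 1312} = 1628 - \frac{1}{\left(-1056\right) \left(-552\right) - 1312} = 1628 - \frac{1}{582912 - 1312} = 1628 - \frac{1}{581600} = \frac{946844799}{581600}$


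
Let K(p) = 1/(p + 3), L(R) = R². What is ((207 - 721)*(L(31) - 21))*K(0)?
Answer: -483160/3 ≈ -1.6105e+5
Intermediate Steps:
K(p) = 1/(3 + p)
((207 - 721)*(L(31) - 21))*K(0) = ((207 - 721)*(31² - 21))/(3 + 0) = -514*(961 - 21)/3 = -514*940*(⅓) = -483160*⅓ = -483160/3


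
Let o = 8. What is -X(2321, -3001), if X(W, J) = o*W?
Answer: -18568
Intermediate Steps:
X(W, J) = 8*W
-X(2321, -3001) = -8*2321 = -1*18568 = -18568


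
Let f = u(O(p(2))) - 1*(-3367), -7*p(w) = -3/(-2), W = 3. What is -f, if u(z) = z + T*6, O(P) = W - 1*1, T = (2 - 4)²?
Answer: -3393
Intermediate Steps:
T = 4 (T = (-2)² = 4)
p(w) = -3/14 (p(w) = -(-3)/(7*(-2)) = -(-3)*(-1)/(7*2) = -⅐*3/2 = -3/14)
O(P) = 2 (O(P) = 3 - 1*1 = 3 - 1 = 2)
u(z) = 24 + z (u(z) = z + 4*6 = z + 24 = 24 + z)
f = 3393 (f = (24 + 2) - 1*(-3367) = 26 + 3367 = 3393)
-f = -1*3393 = -3393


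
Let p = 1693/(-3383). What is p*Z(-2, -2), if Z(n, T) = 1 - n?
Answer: -5079/3383 ≈ -1.5013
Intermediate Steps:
p = -1693/3383 (p = 1693*(-1/3383) = -1693/3383 ≈ -0.50044)
p*Z(-2, -2) = -1693*(1 - 1*(-2))/3383 = -1693*(1 + 2)/3383 = -1693/3383*3 = -5079/3383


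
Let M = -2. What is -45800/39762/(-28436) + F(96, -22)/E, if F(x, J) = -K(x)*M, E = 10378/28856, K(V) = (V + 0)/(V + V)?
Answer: 2039197077437/733382276481 ≈ 2.7805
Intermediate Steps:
K(V) = ½ (K(V) = V/((2*V)) = V*(1/(2*V)) = ½)
E = 5189/14428 (E = 10378*(1/28856) = 5189/14428 ≈ 0.35965)
F(x, J) = 1 (F(x, J) = -(-2)/2 = -1*(-1) = 1)
-45800/39762/(-28436) + F(96, -22)/E = -45800/39762/(-28436) + 1/(5189/14428) = -45800*1/39762*(-1/28436) + 1*(14428/5189) = -22900/19881*(-1/28436) + 14428/5189 = 5725/141334029 + 14428/5189 = 2039197077437/733382276481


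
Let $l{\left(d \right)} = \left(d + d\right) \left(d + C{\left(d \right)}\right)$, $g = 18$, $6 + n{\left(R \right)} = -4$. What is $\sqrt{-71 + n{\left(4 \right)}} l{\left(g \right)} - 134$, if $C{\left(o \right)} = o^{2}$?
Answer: $-134 + 110808 i \approx -134.0 + 1.1081 \cdot 10^{5} i$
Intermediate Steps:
$n{\left(R \right)} = -10$ ($n{\left(R \right)} = -6 - 4 = -10$)
$l{\left(d \right)} = 2 d \left(d + d^{2}\right)$ ($l{\left(d \right)} = \left(d + d\right) \left(d + d^{2}\right) = 2 d \left(d + d^{2}\right)$)
$\sqrt{-71 + n{\left(4 \right)}} l{\left(g \right)} - 134 = \sqrt{-71 - 10} \cdot 2 \cdot 18^{2} \left(1 + 18\right) - 134 = \sqrt{-81} \cdot 2 \cdot 324 \cdot 19 - 134 = 9 i 12312 - 134 = 110808 i - 134 = -134 + 110808 i$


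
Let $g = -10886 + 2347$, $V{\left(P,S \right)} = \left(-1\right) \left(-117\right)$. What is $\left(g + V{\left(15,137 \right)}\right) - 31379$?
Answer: $-39801$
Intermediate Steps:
$V{\left(P,S \right)} = 117$
$g = -8539$
$\left(g + V{\left(15,137 \right)}\right) - 31379 = \left(-8539 + 117\right) - 31379 = -8422 - 31379 = -39801$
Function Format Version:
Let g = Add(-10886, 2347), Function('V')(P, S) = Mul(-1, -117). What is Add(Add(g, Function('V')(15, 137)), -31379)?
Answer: -39801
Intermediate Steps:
Function('V')(P, S) = 117
g = -8539
Add(Add(g, Function('V')(15, 137)), -31379) = Add(Add(-8539, 117), -31379) = Add(-8422, -31379) = -39801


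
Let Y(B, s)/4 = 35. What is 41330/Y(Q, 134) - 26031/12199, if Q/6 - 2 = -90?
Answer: 50054033/170786 ≈ 293.08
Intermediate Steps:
Q = -528 (Q = 12 + 6*(-90) = 12 - 540 = -528)
Y(B, s) = 140 (Y(B, s) = 4*35 = 140)
41330/Y(Q, 134) - 26031/12199 = 41330/140 - 26031/12199 = 41330*(1/140) - 26031*1/12199 = 4133/14 - 26031/12199 = 50054033/170786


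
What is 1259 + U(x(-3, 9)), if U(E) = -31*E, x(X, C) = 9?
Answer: 980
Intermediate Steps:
1259 + U(x(-3, 9)) = 1259 - 31*9 = 1259 - 279 = 980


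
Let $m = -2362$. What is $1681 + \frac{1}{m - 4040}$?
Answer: $\frac{10761761}{6402} \approx 1681.0$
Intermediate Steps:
$1681 + \frac{1}{m - 4040} = 1681 + \frac{1}{-2362 - 4040} = 1681 + \frac{1}{-6402} = 1681 - \frac{1}{6402} = \frac{10761761}{6402}$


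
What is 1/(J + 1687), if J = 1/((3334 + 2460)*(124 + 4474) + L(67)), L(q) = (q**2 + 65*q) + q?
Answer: 26649723/44958082702 ≈ 0.00059277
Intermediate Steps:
L(q) = q**2 + 66*q
J = 1/26649723 (J = 1/((3334 + 2460)*(124 + 4474) + 67*(66 + 67)) = 1/(5794*4598 + 67*133) = 1/(26640812 + 8911) = 1/26649723 ≈ 3.7524e-8)
1/(J + 1687) = 1/(1/26649723 + 1687) = 1/(44958082702/26649723) = 26649723/44958082702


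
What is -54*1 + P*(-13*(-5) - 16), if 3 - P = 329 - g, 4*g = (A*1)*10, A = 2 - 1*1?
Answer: -31811/2 ≈ -15906.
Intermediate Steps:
A = 1 (A = 2 - 1 = 1)
g = 5/2 (g = ((1*1)*10)/4 = (1*10)/4 = (¼)*10 = 5/2 ≈ 2.5000)
P = -647/2 (P = 3 - (329 - 1*5/2) = 3 - (329 - 5/2) = 3 - 1*653/2 = 3 - 653/2 = -647/2 ≈ -323.50)
-54*1 + P*(-13*(-5) - 16) = -54*1 - 647*(-13*(-5) - 16)/2 = -54 - 647*(65 - 16)/2 = -54 - 647/2*49 = -54 - 31703/2 = -31811/2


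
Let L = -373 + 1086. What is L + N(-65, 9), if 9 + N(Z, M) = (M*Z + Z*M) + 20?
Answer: -446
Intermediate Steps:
L = 713
N(Z, M) = 11 + 2*M*Z (N(Z, M) = -9 + ((M*Z + Z*M) + 20) = -9 + ((M*Z + M*Z) + 20) = -9 + (2*M*Z + 20) = -9 + (20 + 2*M*Z) = 11 + 2*M*Z)
L + N(-65, 9) = 713 + (11 + 2*9*(-65)) = 713 + (11 - 1170) = 713 - 1159 = -446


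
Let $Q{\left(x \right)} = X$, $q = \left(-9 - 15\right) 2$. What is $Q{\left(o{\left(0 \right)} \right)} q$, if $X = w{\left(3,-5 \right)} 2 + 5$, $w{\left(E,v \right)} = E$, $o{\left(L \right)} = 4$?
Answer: $-528$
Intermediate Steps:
$q = -48$ ($q = \left(-9 - 15\right) 2 = \left(-24\right) 2 = -48$)
$X = 11$ ($X = 3 \cdot 2 + 5 = 6 + 5 = 11$)
$Q{\left(x \right)} = 11$
$Q{\left(o{\left(0 \right)} \right)} q = 11 \left(-48\right) = -528$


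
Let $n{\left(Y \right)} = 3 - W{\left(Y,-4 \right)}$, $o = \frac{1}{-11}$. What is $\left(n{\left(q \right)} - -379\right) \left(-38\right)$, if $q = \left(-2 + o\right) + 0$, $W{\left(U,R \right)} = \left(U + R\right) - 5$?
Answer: $- \frac{164312}{11} \approx -14937.0$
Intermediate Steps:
$W{\left(U,R \right)} = -5 + R + U$ ($W{\left(U,R \right)} = \left(R + U\right) - 5 = -5 + R + U$)
$o = - \frac{1}{11} \approx -0.090909$
$q = - \frac{23}{11}$ ($q = \left(-2 - \frac{1}{11}\right) + 0 = - \frac{23}{11} + 0 = - \frac{23}{11} \approx -2.0909$)
$n{\left(Y \right)} = 12 - Y$ ($n{\left(Y \right)} = 3 - \left(-5 - 4 + Y\right) = 3 - \left(-9 + Y\right) = 12 - Y$)
$\left(n{\left(q \right)} - -379\right) \left(-38\right) = \left(\left(12 - - \frac{23}{11}\right) - -379\right) \left(-38\right) = \left(\left(12 + \frac{23}{11}\right) + 379\right) \left(-38\right) = \left(\frac{155}{11} + 379\right) \left(-38\right) = \frac{4324}{11} \left(-38\right) = - \frac{164312}{11}$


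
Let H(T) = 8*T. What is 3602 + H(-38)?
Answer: 3298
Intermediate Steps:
3602 + H(-38) = 3602 + 8*(-38) = 3602 - 304 = 3298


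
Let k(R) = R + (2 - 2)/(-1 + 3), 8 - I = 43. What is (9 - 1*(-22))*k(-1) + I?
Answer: -66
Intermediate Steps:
I = -35 (I = 8 - 1*43 = 8 - 43 = -35)
k(R) = R (k(R) = R + 0/2 = R + 0*(½) = R + 0 = R)
(9 - 1*(-22))*k(-1) + I = (9 - 1*(-22))*(-1) - 35 = (9 + 22)*(-1) - 35 = 31*(-1) - 35 = -31 - 35 = -66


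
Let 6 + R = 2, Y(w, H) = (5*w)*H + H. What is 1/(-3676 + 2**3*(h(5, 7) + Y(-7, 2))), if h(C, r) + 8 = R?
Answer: -1/4316 ≈ -0.00023170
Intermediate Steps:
Y(w, H) = H + 5*H*w (Y(w, H) = 5*H*w + H = H + 5*H*w)
R = -4 (R = -6 + 2 = -4)
h(C, r) = -12 (h(C, r) = -8 - 4 = -12)
1/(-3676 + 2**3*(h(5, 7) + Y(-7, 2))) = 1/(-3676 + 2**3*(-12 + 2*(1 + 5*(-7)))) = 1/(-3676 + 8*(-12 + 2*(1 - 35))) = 1/(-3676 + 8*(-12 + 2*(-34))) = 1/(-3676 + 8*(-12 - 68)) = 1/(-3676 + 8*(-80)) = 1/(-3676 - 640) = 1/(-4316) = -1/4316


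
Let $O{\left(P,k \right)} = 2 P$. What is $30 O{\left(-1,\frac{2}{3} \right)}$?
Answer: $-60$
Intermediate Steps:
$30 O{\left(-1,\frac{2}{3} \right)} = 30 \cdot 2 \left(-1\right) = 30 \left(-2\right) = -60$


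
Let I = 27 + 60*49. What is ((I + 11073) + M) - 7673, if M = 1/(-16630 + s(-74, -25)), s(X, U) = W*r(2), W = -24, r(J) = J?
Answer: 106188825/16678 ≈ 6367.0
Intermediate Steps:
I = 2967 (I = 27 + 2940 = 2967)
s(X, U) = -48 (s(X, U) = -24*2 = -48)
M = -1/16678 (M = 1/(-16630 - 48) = 1/(-16678) = -1/16678 ≈ -5.9959e-5)
((I + 11073) + M) - 7673 = ((2967 + 11073) - 1/16678) - 7673 = (14040 - 1/16678) - 7673 = 234159119/16678 - 7673 = 106188825/16678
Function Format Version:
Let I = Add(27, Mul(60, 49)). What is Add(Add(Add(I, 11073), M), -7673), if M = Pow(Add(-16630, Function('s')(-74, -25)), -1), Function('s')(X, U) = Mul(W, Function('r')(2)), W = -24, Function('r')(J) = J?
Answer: Rational(106188825, 16678) ≈ 6367.0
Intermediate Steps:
I = 2967 (I = Add(27, 2940) = 2967)
Function('s')(X, U) = -48 (Function('s')(X, U) = Mul(-24, 2) = -48)
M = Rational(-1, 16678) (M = Pow(Add(-16630, -48), -1) = Pow(-16678, -1) = Rational(-1, 16678) ≈ -5.9959e-5)
Add(Add(Add(I, 11073), M), -7673) = Add(Add(Add(2967, 11073), Rational(-1, 16678)), -7673) = Add(Add(14040, Rational(-1, 16678)), -7673) = Add(Rational(234159119, 16678), -7673) = Rational(106188825, 16678)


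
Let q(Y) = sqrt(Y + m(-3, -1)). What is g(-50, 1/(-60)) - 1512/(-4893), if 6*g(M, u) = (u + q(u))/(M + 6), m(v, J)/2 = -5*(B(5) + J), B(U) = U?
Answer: 1140713/3690720 - 49*I*sqrt(15)/7920 ≈ 0.30908 - 0.023962*I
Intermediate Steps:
m(v, J) = -50 - 10*J (m(v, J) = 2*(-5*(5 + J)) = 2*(-25 - 5*J) = -50 - 10*J)
q(Y) = sqrt(-40 + Y) (q(Y) = sqrt(Y + (-50 - 10*(-1))) = sqrt(Y + (-50 + 10)) = sqrt(Y - 40) = sqrt(-40 + Y))
g(M, u) = (u + sqrt(-40 + u))/(6*(6 + M)) (g(M, u) = ((u + sqrt(-40 + u))/(M + 6))/6 = ((u + sqrt(-40 + u))/(6 + M))/6 = (u + sqrt(-40 + u))/(6*(6 + M)))
g(-50, 1/(-60)) - 1512/(-4893) = (1/(-60) + sqrt(-40 + 1/(-60)))/(6*(6 - 50)) - 1512/(-4893) = (1/6)*(-1/60 + sqrt(-40 - 1/60))/(-44) - 1512*(-1/4893) = (1/6)*(-1/44)*(-1/60 + sqrt(-2401/60)) + 72/233 = (1/6)*(-1/44)*(-1/60 + 49*I*sqrt(15)/30) + 72/233 = (1/15840 - 49*I*sqrt(15)/7920) + 72/233 = 1140713/3690720 - 49*I*sqrt(15)/7920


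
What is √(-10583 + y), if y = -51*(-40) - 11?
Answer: I*√8554 ≈ 92.488*I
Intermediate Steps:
y = 2029 (y = 2040 - 11 = 2029)
√(-10583 + y) = √(-10583 + 2029) = √(-8554) = I*√8554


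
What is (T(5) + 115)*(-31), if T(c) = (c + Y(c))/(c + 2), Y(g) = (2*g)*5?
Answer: -26660/7 ≈ -3808.6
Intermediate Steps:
Y(g) = 10*g
T(c) = 11*c/(2 + c) (T(c) = (c + 10*c)/(c + 2) = (11*c)/(2 + c) = 11*c/(2 + c))
(T(5) + 115)*(-31) = (11*5/(2 + 5) + 115)*(-31) = (11*5/7 + 115)*(-31) = (11*5*(⅐) + 115)*(-31) = (55/7 + 115)*(-31) = (860/7)*(-31) = -26660/7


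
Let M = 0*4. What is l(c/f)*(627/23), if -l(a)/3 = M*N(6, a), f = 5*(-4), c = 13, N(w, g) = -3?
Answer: 0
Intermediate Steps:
f = -20
M = 0
l(a) = 0 (l(a) = -0*(-3) = -3*0 = 0)
l(c/f)*(627/23) = 0*(627/23) = 0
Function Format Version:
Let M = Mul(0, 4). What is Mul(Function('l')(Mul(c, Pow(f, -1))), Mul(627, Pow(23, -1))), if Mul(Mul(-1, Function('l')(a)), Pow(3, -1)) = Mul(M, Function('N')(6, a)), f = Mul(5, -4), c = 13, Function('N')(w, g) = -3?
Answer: 0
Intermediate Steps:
f = -20
M = 0
Function('l')(a) = 0 (Function('l')(a) = Mul(-3, Mul(0, -3)) = Mul(-3, 0) = 0)
Mul(Function('l')(Mul(c, Pow(f, -1))), Mul(627, Pow(23, -1))) = Mul(0, Mul(627, Pow(23, -1))) = Mul(0, Mul(627, Rational(1, 23))) = Mul(0, Rational(627, 23)) = 0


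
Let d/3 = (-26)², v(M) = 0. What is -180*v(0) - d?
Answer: -2028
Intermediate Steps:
d = 2028 (d = 3*(-26)² = 3*676 = 2028)
-180*v(0) - d = -180*0 - 1*2028 = 0 - 2028 = -2028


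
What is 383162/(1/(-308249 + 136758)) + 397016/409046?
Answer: -13438967966834958/204523 ≈ -6.5709e+10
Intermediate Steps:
383162/(1/(-308249 + 136758)) + 397016/409046 = 383162/(1/(-171491)) + 397016*(1/409046) = 383162/(-1/171491) + 198508/204523 = 383162*(-171491) + 198508/204523 = -65708834542 + 198508/204523 = -13438967966834958/204523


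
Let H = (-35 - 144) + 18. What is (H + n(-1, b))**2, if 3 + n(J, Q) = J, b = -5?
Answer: 27225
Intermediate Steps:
H = -161 (H = -179 + 18 = -161)
n(J, Q) = -3 + J
(H + n(-1, b))**2 = (-161 + (-3 - 1))**2 = (-161 - 4)**2 = (-165)**2 = 27225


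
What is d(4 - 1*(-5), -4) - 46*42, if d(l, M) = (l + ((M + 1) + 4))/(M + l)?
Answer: -1930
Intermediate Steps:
d(l, M) = (5 + M + l)/(M + l) (d(l, M) = (l + ((1 + M) + 4))/(M + l) = (l + (5 + M))/(M + l) = (5 + M + l)/(M + l))
d(4 - 1*(-5), -4) - 46*42 = (5 - 4 + (4 - 1*(-5)))/(-4 + (4 - 1*(-5))) - 46*42 = (5 - 4 + (4 + 5))/(-4 + (4 + 5)) - 1932 = (5 - 4 + 9)/(-4 + 9) - 1932 = 10/5 - 1932 = (⅕)*10 - 1932 = 2 - 1932 = -1930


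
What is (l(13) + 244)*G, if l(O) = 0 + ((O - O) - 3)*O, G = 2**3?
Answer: 1640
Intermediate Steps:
G = 8
l(O) = -3*O (l(O) = 0 + (0 - 3)*O = 0 - 3*O = -3*O)
(l(13) + 244)*G = (-3*13 + 244)*8 = (-39 + 244)*8 = 205*8 = 1640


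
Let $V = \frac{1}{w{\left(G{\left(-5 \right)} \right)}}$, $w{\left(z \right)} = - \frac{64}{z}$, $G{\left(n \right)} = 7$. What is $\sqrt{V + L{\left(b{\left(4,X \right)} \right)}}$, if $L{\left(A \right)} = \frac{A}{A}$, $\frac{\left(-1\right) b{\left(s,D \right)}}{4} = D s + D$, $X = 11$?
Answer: $\frac{\sqrt{57}}{8} \approx 0.94373$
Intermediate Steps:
$V = - \frac{7}{64}$ ($V = \frac{1}{\left(-64\right) \frac{1}{7}} = \frac{1}{- \frac{64}{7}} = - \frac{7}{64} \approx -0.10938$)
$b{\left(s,D \right)} = - 4 D - 4 D s$ ($b{\left(s,D \right)} = - 4 \left(D s + D\right) = - 4 \left(D + D s\right) = - 4 D - 4 D s$)
$L{\left(A \right)} = 1$
$\sqrt{V + L{\left(b{\left(4,X \right)} \right)}} = \sqrt{- \frac{7}{64} + 1} = \sqrt{\frac{57}{64}} = \frac{\sqrt{57}}{8}$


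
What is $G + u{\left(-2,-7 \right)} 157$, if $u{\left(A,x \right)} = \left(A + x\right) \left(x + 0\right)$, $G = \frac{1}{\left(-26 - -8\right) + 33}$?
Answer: $\frac{148366}{15} \approx 9891.1$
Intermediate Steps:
$G = \frac{1}{15}$ ($G = \frac{1}{\left(-26 + 8\right) + 33} = \frac{1}{-18 + 33} = \frac{1}{15} \approx 0.066667$)
$u{\left(A,x \right)} = x \left(A + x\right)$ ($u{\left(A,x \right)} = \left(A + x\right) x = x \left(A + x\right)$)
$G + u{\left(-2,-7 \right)} 157 = \frac{1}{15} + - 7 \left(-2 - 7\right) 157 = \frac{1}{15} + \left(-7\right) \left(-9\right) 157 = \frac{1}{15} + 63 \cdot 157 = \frac{1}{15} + 9891 = \frac{148366}{15}$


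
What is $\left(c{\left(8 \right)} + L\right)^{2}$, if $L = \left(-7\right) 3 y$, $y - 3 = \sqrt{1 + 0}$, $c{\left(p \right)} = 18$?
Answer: $4356$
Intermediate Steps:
$y = 4$ ($y = 3 + \sqrt{1 + 0} = 3 + \sqrt{1} = 3 + 1 = 4$)
$L = -84$ ($L = \left(-7\right) 3 \cdot 4 = \left(-21\right) 4 = -84$)
$\left(c{\left(8 \right)} + L\right)^{2} = \left(18 - 84\right)^{2} = \left(-66\right)^{2} = 4356$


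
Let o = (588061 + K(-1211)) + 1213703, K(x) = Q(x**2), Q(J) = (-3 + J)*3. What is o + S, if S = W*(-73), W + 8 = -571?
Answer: 6243585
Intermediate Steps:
W = -579 (W = -8 - 571 = -579)
Q(J) = -9 + 3*J
K(x) = -9 + 3*x**2
S = 42267 (S = -579*(-73) = 42267)
o = 6201318 (o = (588061 + (-9 + 3*(-1211)**2)) + 1213703 = (588061 + (-9 + 3*1466521)) + 1213703 = (588061 + (-9 + 4399563)) + 1213703 = (588061 + 4399554) + 1213703 = 4987615 + 1213703 = 6201318)
o + S = 6201318 + 42267 = 6243585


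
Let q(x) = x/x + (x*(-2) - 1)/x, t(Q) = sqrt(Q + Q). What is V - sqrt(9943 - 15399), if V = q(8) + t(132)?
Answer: -9/8 + 2*sqrt(66) - 4*I*sqrt(341) ≈ 15.123 - 73.865*I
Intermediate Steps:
t(Q) = sqrt(2)*sqrt(Q) (t(Q) = sqrt(2*Q) = sqrt(2)*sqrt(Q))
q(x) = 1 + (-1 - 2*x)/x (q(x) = 1 + (-2*x - 1)/x = 1 + (-1 - 2*x)/x)
V = -9/8 + 2*sqrt(66) (V = (-1 - 1*8)/8 + sqrt(2)*sqrt(132) = (-1 - 8)/8 + sqrt(2)*(2*sqrt(33)) = (1/8)*(-9) + 2*sqrt(66) = -9/8 + 2*sqrt(66) ≈ 15.123)
V - sqrt(9943 - 15399) = (-9/8 + 2*sqrt(66)) - sqrt(9943 - 15399) = (-9/8 + 2*sqrt(66)) - sqrt(-5456) = (-9/8 + 2*sqrt(66)) - 4*I*sqrt(341) = -9/8 + 2*sqrt(66) - 4*I*sqrt(341)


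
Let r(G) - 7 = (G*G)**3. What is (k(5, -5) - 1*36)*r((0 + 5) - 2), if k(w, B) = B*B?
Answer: -8096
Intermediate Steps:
k(w, B) = B**2
r(G) = 7 + G**6 (r(G) = 7 + (G*G)**3 = 7 + (G**2)**3 = 7 + G**6)
(k(5, -5) - 1*36)*r((0 + 5) - 2) = ((-5)**2 - 1*36)*(7 + ((0 + 5) - 2)**6) = (25 - 36)*(7 + (5 - 2)**6) = -11*(7 + 3**6) = -11*(7 + 729) = -11*736 = -8096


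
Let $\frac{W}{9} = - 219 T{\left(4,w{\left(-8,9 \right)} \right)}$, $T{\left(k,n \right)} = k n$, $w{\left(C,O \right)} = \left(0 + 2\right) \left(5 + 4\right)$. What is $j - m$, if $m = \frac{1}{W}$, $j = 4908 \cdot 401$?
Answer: $\frac{279298142497}{141912} \approx 1.9681 \cdot 10^{6}$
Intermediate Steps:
$w{\left(C,O \right)} = 18$ ($w{\left(C,O \right)} = 2 \cdot 9 = 18$)
$j = 1968108$
$W = -141912$ ($W = 9 \left(- 219 \cdot 4 \cdot 18\right) = 9 \left(\left(-219\right) 72\right) = 9 \left(-15768\right) = -141912$)
$m = - \frac{1}{141912}$ ($m = \frac{1}{-141912} = - \frac{1}{141912} \approx -7.0466 \cdot 10^{-6}$)
$j - m = 1968108 - - \frac{1}{141912} = 1968108 + \frac{1}{141912} = \frac{279298142497}{141912}$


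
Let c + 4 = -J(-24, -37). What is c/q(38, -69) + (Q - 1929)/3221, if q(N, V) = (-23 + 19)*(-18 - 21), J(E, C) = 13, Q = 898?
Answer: -215593/502476 ≈ -0.42906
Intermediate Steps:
q(N, V) = 156 (q(N, V) = -4*(-39) = 156)
c = -17 (c = -4 - 1*13 = -4 - 13 = -17)
c/q(38, -69) + (Q - 1929)/3221 = -17/156 + (898 - 1929)/3221 = -17*1/156 - 1031*1/3221 = -17/156 - 1031/3221 = -215593/502476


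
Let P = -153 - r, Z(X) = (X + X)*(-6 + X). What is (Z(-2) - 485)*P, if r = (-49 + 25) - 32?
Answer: 43941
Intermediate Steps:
r = -56 (r = -24 - 32 = -56)
Z(X) = 2*X*(-6 + X) (Z(X) = (2*X)*(-6 + X) = 2*X*(-6 + X))
P = -97 (P = -153 - 1*(-56) = -153 + 56 = -97)
(Z(-2) - 485)*P = (2*(-2)*(-6 - 2) - 485)*(-97) = (2*(-2)*(-8) - 485)*(-97) = (32 - 485)*(-97) = -453*(-97) = 43941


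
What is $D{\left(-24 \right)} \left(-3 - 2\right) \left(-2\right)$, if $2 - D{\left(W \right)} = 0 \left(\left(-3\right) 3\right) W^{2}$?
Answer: $20$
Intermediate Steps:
$D{\left(W \right)} = 2$ ($D{\left(W \right)} = 2 - 0 \left(\left(-3\right) 3\right) W^{2} = 2 - 0 \left(-9\right) W^{2} = 2 - 0 W^{2} = 2 - 0 = 2 + 0 = 2$)
$D{\left(-24 \right)} \left(-3 - 2\right) \left(-2\right) = 2 \left(-3 - 2\right) \left(-2\right) = 2 \left(\left(-5\right) \left(-2\right)\right) = 2 \cdot 10 = 20$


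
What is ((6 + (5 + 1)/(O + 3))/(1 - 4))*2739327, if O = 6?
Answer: -18262180/3 ≈ -6.0874e+6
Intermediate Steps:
((6 + (5 + 1)/(O + 3))/(1 - 4))*2739327 = ((6 + (5 + 1)/(6 + 3))/(1 - 4))*2739327 = ((6 + 6/9)/(-3))*2739327 = ((6 + 6*(1/9))*(-1/3))*2739327 = ((6 + 2/3)*(-1/3))*2739327 = ((20/3)*(-1/3))*2739327 = -20/9*2739327 = -18262180/3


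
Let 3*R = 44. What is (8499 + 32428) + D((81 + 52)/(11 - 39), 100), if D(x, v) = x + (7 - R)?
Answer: 490975/12 ≈ 40915.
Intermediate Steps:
R = 44/3 (R = (1/3)*44 = 44/3 ≈ 14.667)
D(x, v) = -23/3 + x (D(x, v) = x + (7 - 1*44/3) = x + (7 - 44/3) = x - 23/3 = -23/3 + x)
(8499 + 32428) + D((81 + 52)/(11 - 39), 100) = (8499 + 32428) + (-23/3 + (81 + 52)/(11 - 39)) = 40927 + (-23/3 + 133/(-28)) = 40927 + (-23/3 + 133*(-1/28)) = 40927 + (-23/3 - 19/4) = 40927 - 149/12 = 490975/12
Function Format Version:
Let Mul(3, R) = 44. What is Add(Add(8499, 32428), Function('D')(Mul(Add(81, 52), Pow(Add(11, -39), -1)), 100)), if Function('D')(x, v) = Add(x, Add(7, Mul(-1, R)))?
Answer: Rational(490975, 12) ≈ 40915.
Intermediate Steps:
R = Rational(44, 3) (R = Mul(Rational(1, 3), 44) = Rational(44, 3) ≈ 14.667)
Function('D')(x, v) = Add(Rational(-23, 3), x) (Function('D')(x, v) = Add(x, Add(7, Mul(-1, Rational(44, 3)))) = Add(x, Add(7, Rational(-44, 3))) = Add(x, Rational(-23, 3)) = Add(Rational(-23, 3), x))
Add(Add(8499, 32428), Function('D')(Mul(Add(81, 52), Pow(Add(11, -39), -1)), 100)) = Add(Add(8499, 32428), Add(Rational(-23, 3), Mul(Add(81, 52), Pow(Add(11, -39), -1)))) = Add(40927, Add(Rational(-23, 3), Mul(133, Pow(-28, -1)))) = Add(40927, Add(Rational(-23, 3), Mul(133, Rational(-1, 28)))) = Add(40927, Add(Rational(-23, 3), Rational(-19, 4))) = Add(40927, Rational(-149, 12)) = Rational(490975, 12)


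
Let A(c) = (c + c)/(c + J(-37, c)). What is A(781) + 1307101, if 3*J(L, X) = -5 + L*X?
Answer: 11571763591/8853 ≈ 1.3071e+6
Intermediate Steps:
J(L, X) = -5/3 + L*X/3 (J(L, X) = (-5 + L*X)/3 = -5/3 + L*X/3)
A(c) = 2*c/(-5/3 - 34*c/3) (A(c) = (c + c)/(c + (-5/3 + (1/3)*(-37)*c)) = (2*c)/(c + (-5/3 - 37*c/3)) = (2*c)/(-5/3 - 34*c/3) = 2*c/(-5/3 - 34*c/3))
A(781) + 1307101 = -6*781/(5 + 34*781) + 1307101 = -6*781/(5 + 26554) + 1307101 = -6*781/26559 + 1307101 = -6*781*1/26559 + 1307101 = -1562/8853 + 1307101 = 11571763591/8853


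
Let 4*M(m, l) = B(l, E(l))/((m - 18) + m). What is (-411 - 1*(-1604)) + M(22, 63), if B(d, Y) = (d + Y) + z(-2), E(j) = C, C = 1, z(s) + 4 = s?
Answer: 62065/52 ≈ 1193.6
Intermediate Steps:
z(s) = -4 + s
E(j) = 1
B(d, Y) = -6 + Y + d (B(d, Y) = (d + Y) + (-4 - 2) = (Y + d) - 6 = -6 + Y + d)
M(m, l) = (-5 + l)/(4*(-18 + 2*m)) (M(m, l) = ((-6 + 1 + l)/((m - 18) + m))/4 = ((-5 + l)/((-18 + m) + m))/4 = ((-5 + l)/(-18 + 2*m))/4 = (-5 + l)/(4*(-18 + 2*m)))
(-411 - 1*(-1604)) + M(22, 63) = (-411 - 1*(-1604)) + (-5 + 63)/(8*(-9 + 22)) = (-411 + 1604) + (⅛)*58/13 = 1193 + (⅛)*(1/13)*58 = 1193 + 29/52 = 62065/52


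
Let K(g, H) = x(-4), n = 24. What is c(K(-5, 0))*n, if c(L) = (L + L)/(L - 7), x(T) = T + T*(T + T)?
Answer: 64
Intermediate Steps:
x(T) = T + 2*T² (x(T) = T + T*(2*T) = T + 2*T²)
K(g, H) = 28 (K(g, H) = -4*(1 + 2*(-4)) = -4*(1 - 8) = -4*(-7) = 28)
c(L) = 2*L/(-7 + L) (c(L) = (2*L)/(-7 + L) = 2*L/(-7 + L))
c(K(-5, 0))*n = (2*28/(-7 + 28))*24 = (2*28/21)*24 = (2*28*(1/21))*24 = (8/3)*24 = 64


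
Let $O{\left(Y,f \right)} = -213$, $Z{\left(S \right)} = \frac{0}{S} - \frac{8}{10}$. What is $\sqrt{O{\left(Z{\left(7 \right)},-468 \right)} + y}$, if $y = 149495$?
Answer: $\sqrt{149282} \approx 386.37$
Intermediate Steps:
$Z{\left(S \right)} = - \frac{4}{5}$ ($Z{\left(S \right)} = 0 - \frac{4}{5} = - \frac{4}{5}$)
$\sqrt{O{\left(Z{\left(7 \right)},-468 \right)} + y} = \sqrt{-213 + 149495} = \sqrt{149282}$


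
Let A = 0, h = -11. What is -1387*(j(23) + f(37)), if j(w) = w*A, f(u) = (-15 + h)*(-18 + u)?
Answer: 685178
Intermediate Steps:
f(u) = 468 - 26*u (f(u) = (-15 - 11)*(-18 + u) = -26*(-18 + u) = 468 - 26*u)
j(w) = 0 (j(w) = w*0 = 0)
-1387*(j(23) + f(37)) = -1387*(0 + (468 - 26*37)) = -1387*(0 + (468 - 962)) = -1387*(0 - 494) = -1387*(-494) = 685178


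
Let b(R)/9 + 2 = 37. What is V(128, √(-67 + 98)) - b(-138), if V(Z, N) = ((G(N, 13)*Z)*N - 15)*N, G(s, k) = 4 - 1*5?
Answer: -4283 - 15*√31 ≈ -4366.5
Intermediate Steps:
b(R) = 315 (b(R) = -18 + 9*37 = -18 + 333 = 315)
G(s, k) = -1 (G(s, k) = 4 - 5 = -1)
V(Z, N) = N*(-15 - N*Z) (V(Z, N) = ((-Z)*N - 15)*N = (-N*Z - 15)*N = (-15 - N*Z)*N = N*(-15 - N*Z))
V(128, √(-67 + 98)) - b(-138) = √(-67 + 98)*(-15 - 1*√(-67 + 98)*128) - 1*315 = √31*(-15 - 1*√31*128) - 315 = √31*(-15 - 128*√31) - 315 = -315 + √31*(-15 - 128*√31)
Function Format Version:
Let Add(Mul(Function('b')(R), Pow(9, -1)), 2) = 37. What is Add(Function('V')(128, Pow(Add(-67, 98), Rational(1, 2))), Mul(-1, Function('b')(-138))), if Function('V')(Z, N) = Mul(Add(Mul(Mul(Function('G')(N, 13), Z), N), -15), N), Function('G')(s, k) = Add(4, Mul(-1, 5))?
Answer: Add(-4283, Mul(-15, Pow(31, Rational(1, 2)))) ≈ -4366.5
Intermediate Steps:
Function('b')(R) = 315 (Function('b')(R) = Add(-18, Mul(9, 37)) = Add(-18, 333) = 315)
Function('G')(s, k) = -1 (Function('G')(s, k) = Add(4, -5) = -1)
Function('V')(Z, N) = Mul(N, Add(-15, Mul(-1, N, Z))) (Function('V')(Z, N) = Mul(Add(Mul(Mul(-1, Z), N), -15), N) = Mul(Add(Mul(-1, N, Z), -15), N) = Mul(Add(-15, Mul(-1, N, Z)), N) = Mul(N, Add(-15, Mul(-1, N, Z))))
Add(Function('V')(128, Pow(Add(-67, 98), Rational(1, 2))), Mul(-1, Function('b')(-138))) = Add(Mul(Pow(Add(-67, 98), Rational(1, 2)), Add(-15, Mul(-1, Pow(Add(-67, 98), Rational(1, 2)), 128))), Mul(-1, 315)) = Add(Mul(Pow(31, Rational(1, 2)), Add(-15, Mul(-1, Pow(31, Rational(1, 2)), 128))), -315) = Add(Mul(Pow(31, Rational(1, 2)), Add(-15, Mul(-128, Pow(31, Rational(1, 2))))), -315) = Add(-315, Mul(Pow(31, Rational(1, 2)), Add(-15, Mul(-128, Pow(31, Rational(1, 2))))))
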